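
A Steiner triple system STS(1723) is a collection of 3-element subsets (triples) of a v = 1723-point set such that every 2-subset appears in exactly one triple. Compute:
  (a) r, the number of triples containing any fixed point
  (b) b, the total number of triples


An STS(v) is a 2-(v, 3, 1) BIBD: block size k = 3, λ = 1.
Replication: r(k − 1) = λ(v − 1) ⇒ r·2 = 1723 − 1 = 1722 ⇒ r = 861.
Block count: b = v(v − 1)/6 = 1723·1722/6 = 2967006/6 = 494501.

r = 861, b = 494501.


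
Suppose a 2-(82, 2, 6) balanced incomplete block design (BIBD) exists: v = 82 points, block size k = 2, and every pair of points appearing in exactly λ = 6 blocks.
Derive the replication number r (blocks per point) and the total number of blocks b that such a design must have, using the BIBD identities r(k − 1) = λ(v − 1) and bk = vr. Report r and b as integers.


Any 2-(v, k, λ) BIBD satisfies two necessary conditions:
  (i)  Each point sits in r blocks, and counting incidences through any fixed point gives r(k − 1) = λ(v − 1), so r = λ(v − 1)/(k − 1).
  (ii) Total incidences bk = vr, so b = vr/k.
Step 1: r = λ(v − 1)/(k − 1) = 6·(82 − 1)/(2 − 1) = 6·81/1 = 486/1 = 486.
Step 2: b = vr/k = 82·486/2 = 39852/2 = 19926.
Check integrality: r = 486 ∈ Z ✓, b = 19926 ∈ Z ✓.
(These identities are necessary conditions: they determine r and b for any design with these parameters, but do not by themselves prove that one exists.)

r = 486, b = 19926.


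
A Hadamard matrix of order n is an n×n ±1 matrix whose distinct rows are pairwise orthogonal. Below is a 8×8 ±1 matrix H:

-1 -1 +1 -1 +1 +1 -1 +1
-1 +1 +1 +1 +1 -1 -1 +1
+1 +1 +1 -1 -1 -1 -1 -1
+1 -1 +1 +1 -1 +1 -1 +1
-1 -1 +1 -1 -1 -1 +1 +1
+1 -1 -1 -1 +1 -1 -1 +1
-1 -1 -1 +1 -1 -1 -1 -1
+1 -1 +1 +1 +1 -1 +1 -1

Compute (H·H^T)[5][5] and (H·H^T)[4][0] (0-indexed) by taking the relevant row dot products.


Row 0 of H: [-1, -1, 1, -1, 1, 1, -1, 1].
Row 4 of H: [-1, -1, 1, -1, -1, -1, 1, 1].
Row 5 of H: [1, -1, -1, -1, 1, -1, -1, 1].
(H·H^T)[5][5] = Σ_j H[5][j]·H[5][j] = (1)² + (-1)² + (-1)² + (-1)² + (1)² + (-1)² + (-1)² + (1)² = 1 + 1 + 1 + 1 + 1 + 1 + 1 + 1 = 8.
(H·H^T)[4][0] = Σ_j H[4][j]·H[0][j] = (-1)·(-1) + (-1)·(-1) + (1)·(1) + (-1)·(-1) + (-1)·(1) + (-1)·(1) + (1)·(-1) + (1)·(1) = 1 + 1 + 1 + 1 + -1 + -1 + -1 + 1 = 2.
Rows 4 and 0 are not orthogonal (dot product = 2 ≠ 0), so H is not a Hadamard matrix.

(5,5) entry = 8; (4,0) entry = 2.


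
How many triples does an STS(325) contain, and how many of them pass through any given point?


An STS(v) is a 2-(v, 3, 1) BIBD: block size k = 3, λ = 1.
Replication: r(k − 1) = λ(v − 1) ⇒ r·2 = 325 − 1 = 324 ⇒ r = 162.
Block count: b = v(v − 1)/6 = 325·324/6 = 105300/6 = 17550.
(Check via bk = vr: 17550·3 = 52650 = 325·162 = 52650 ✓.)

r = 162, b = 17550.


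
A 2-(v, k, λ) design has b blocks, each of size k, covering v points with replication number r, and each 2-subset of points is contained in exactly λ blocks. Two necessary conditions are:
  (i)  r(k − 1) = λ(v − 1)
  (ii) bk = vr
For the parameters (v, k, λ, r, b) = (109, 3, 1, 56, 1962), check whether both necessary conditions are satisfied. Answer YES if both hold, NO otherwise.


Condition (i): r(k − 1) = 56·2 = 112; λ(v − 1) = 1·108 = 108. Match? NO.
Condition (ii): bk = 1962·3 = 5886; vr = 109·56 = 6104. Match? NO.
Both conditions hold? NO.

NO


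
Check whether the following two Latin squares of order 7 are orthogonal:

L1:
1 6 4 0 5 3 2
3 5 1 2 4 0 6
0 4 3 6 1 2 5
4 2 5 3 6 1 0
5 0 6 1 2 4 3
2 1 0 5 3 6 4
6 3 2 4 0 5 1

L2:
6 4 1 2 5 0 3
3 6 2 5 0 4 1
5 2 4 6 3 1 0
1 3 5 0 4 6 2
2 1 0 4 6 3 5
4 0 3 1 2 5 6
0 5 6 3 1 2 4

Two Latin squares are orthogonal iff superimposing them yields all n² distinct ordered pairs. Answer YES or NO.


Form the n² = 49 superimposed pairs (L1[i][j], L2[i][j]), row by row (rows and columns indexed from 0):
row 0: (1,6) (6,4) (4,1) (0,2) (5,5) (3,0) (2,3)
row 1: (3,3) (5,6) (1,2) (2,5) (4,0) (0,4) (6,1)
row 2: (0,5) (4,2) (3,4) (6,6) (1,3) (2,1) (5,0)
row 3: (4,1) (2,3) (5,5) (3,0) (6,4) (1,6) (0,2)
row 4: (5,2) (0,1) (6,0) (1,4) (2,6) (4,3) (3,5)
row 5: (2,4) (1,0) (0,3) (5,1) (3,2) (6,5) (4,6)
row 6: (6,0) (3,5) (2,6) (4,3) (0,1) (5,2) (1,4)
Orthogonality requires all 49 pairs distinct.
But the pair (4,1) repeats: cell (0,2) has L1 = 4, L2 = 1, and cell (3,0) has L1 = 4, L2 = 1.
A repeated pair means some other pair never occurs (only 35 distinct pairs out of 49), so the squares are not orthogonal.
Conclusion: NO.

NO


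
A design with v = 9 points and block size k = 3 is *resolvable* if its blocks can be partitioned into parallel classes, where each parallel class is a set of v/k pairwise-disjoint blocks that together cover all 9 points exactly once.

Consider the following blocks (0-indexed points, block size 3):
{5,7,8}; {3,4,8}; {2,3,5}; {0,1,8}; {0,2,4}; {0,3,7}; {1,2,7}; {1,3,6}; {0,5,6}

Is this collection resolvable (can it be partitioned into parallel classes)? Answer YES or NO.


v = 9, block size k = 3, number of blocks = 9.
For resolvability, blocks must partition into parallel classes of size v/k = 3.
Total blocks must therefore be a multiple of 3: 9 = 3·3 + 0 ⇒ divisible ✓.
Consider block {2,3,5}. The only other block(s) in the collection disjoint from it are {0,1,8} — just 1 block(s). Any parallel class containing {2,3,5} would need 2 other blocks each disjoint from it, so no parallel class of size 3 can contain {2,3,5}.
Since every block must belong to some parallel class in a resolution, the collection cannot be partitioned into parallel classes.
Resolvable? NO.

NO


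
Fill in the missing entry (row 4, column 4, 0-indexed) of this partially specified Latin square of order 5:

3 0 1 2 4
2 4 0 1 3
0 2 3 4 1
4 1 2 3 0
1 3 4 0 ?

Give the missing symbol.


Row 4 contains symbols [0, 1, 3, 4] — missing [2].
Column 4 contains symbols [0, 1, 3, 4] — missing [2].
The missing symbol must appear in both missing sets; intersection = [2].
Therefore the hidden value is 2.

Missing value = 2.


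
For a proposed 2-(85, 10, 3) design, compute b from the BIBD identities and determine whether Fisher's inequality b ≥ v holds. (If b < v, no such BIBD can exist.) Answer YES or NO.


b = λv(v − 1)/(k(k − 1)) = 3·85·84/(10·9) = 21420/90 = 238.
Compare with v = 85: b ≥ v, so Fisher's inequality holds.

YES


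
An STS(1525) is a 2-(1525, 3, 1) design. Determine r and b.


An STS(v) is a 2-(v, 3, 1) BIBD: block size k = 3, λ = 1.
Replication: r(k − 1) = λ(v − 1) ⇒ r·2 = 1525 − 1 = 1524 ⇒ r = 762.
Block count: bk = vr ⇒ b·3 = 1525·762 = 1162050 ⇒ b = 387350.
(Check via b = v(v − 1)/6 = 1525·1524/6 = 2324100/6 = 387350.)

r = 762, b = 387350.


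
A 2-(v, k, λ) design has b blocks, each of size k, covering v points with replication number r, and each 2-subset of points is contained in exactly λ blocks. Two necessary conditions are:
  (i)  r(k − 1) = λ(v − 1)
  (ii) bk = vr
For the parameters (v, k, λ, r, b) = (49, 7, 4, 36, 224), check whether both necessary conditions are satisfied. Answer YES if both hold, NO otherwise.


Condition (i): r(k − 1) = 36·6 = 216; λ(v − 1) = 4·48 = 192. Match? NO.
Condition (ii): bk = 224·7 = 1568; vr = 49·36 = 1764. Match? NO.
Both conditions hold? NO.

NO


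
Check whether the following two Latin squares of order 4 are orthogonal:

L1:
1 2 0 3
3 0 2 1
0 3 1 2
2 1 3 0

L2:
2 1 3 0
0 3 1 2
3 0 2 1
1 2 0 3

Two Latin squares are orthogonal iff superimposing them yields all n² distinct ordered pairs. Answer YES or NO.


Form the n² = 16 superimposed pairs (L1[i][j], L2[i][j]), row by row (rows and columns indexed from 0):
row 0: (1,2) (2,1) (0,3) (3,0)
row 1: (3,0) (0,3) (2,1) (1,2)
row 2: (0,3) (3,0) (1,2) (2,1)
row 3: (2,1) (1,2) (3,0) (0,3)
Orthogonality requires all 16 pairs distinct.
But the pair (3,0) repeats: cell (0,3) has L1 = 3, L2 = 0, and cell (1,0) has L1 = 3, L2 = 0.
A repeated pair means some other pair never occurs (only 4 distinct pairs out of 16), so the squares are not orthogonal.
Conclusion: NO.

NO


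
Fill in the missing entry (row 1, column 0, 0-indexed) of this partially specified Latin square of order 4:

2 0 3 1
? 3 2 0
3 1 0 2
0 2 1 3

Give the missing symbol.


Row 1 contains symbols [0, 2, 3] — missing [1].
Column 0 contains symbols [0, 2, 3] — missing [1].
The missing symbol must appear in both missing sets; intersection = [1].
Therefore the hidden value is 1.

Missing value = 1.


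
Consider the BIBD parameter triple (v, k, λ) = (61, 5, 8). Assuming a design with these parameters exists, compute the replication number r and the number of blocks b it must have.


Any 2-(v, k, λ) BIBD satisfies two necessary conditions:
  (i)  Each point sits in r blocks, and counting incidences through any fixed point gives r(k − 1) = λ(v − 1), so r = λ(v − 1)/(k − 1).
  (ii) Total incidences bk = vr, so b = vr/k.
Step 1: r = λ(v − 1)/(k − 1) = 8·(61 − 1)/(5 − 1) = 8·60/4 = 480/4 = 120.
Step 2: b = vr/k = 61·120/5 = 7320/5 = 1464.
Check integrality: r = 120 ∈ Z ✓, b = 1464 ∈ Z ✓.
(These identities are necessary conditions: they determine r and b for any design with these parameters, but do not by themselves prove that one exists.)

r = 120, b = 1464.


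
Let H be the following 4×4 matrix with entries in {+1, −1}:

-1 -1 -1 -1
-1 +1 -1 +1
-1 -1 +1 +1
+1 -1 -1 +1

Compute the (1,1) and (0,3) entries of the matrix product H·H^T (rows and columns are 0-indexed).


Row 0 of H: [-1, -1, -1, -1].
Row 1 of H: [-1, 1, -1, 1].
Row 3 of H: [1, -1, -1, 1].
(H·H^T)[1][1] = Σ_j H[1][j]·H[1][j] = (-1)² + (1)² + (-1)² + (1)² = 1 + 1 + 1 + 1 = 4.
(H·H^T)[0][3] = Σ_j H[0][j]·H[3][j] = (-1)·(1) + (-1)·(-1) + (-1)·(-1) + (-1)·(1) = -1 + 1 + 1 + -1 = 0.
So rows 0 and 3 are orthogonal; the diagonal entry equals n = 4.

(1,1) entry = 4; (0,3) entry = 0.


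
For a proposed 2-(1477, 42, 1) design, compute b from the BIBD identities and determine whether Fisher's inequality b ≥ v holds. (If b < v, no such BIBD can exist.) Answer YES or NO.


b = λv(v − 1)/(k(k − 1)) = 1·1477·1476/(42·41) = 2180052/1722 = 1266.
Compare with v = 1477: b < v, so Fisher's inequality fails.

NO


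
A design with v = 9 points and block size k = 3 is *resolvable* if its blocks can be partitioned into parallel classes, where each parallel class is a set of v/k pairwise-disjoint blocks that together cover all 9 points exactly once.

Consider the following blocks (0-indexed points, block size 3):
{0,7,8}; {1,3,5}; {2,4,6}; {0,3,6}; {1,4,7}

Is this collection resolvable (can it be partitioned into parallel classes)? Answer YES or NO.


v = 9, block size k = 3, number of blocks = 5.
For resolvability, blocks must partition into parallel classes of size v/k = 3.
Total blocks must therefore be a multiple of 3: 5 = 3·1 + 2 ⇒ not divisible ✗.
Resolvable? NO.

NO


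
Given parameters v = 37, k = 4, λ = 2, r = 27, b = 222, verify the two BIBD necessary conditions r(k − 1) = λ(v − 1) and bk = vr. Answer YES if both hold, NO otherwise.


Condition (i): r(k − 1) = 27·3 = 81; λ(v − 1) = 2·36 = 72. Match? NO.
Condition (ii): bk = 222·4 = 888; vr = 37·27 = 999. Match? NO.
Both conditions hold? NO.

NO


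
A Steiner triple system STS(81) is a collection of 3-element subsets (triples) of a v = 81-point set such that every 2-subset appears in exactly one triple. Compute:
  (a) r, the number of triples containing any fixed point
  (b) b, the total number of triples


An STS(v) is a 2-(v, 3, 1) BIBD: block size k = 3, λ = 1.
Replication: r(k − 1) = λ(v − 1) ⇒ r·2 = 81 − 1 = 80 ⇒ r = 40.
Block count: bk = vr ⇒ b·3 = 81·40 = 3240 ⇒ b = 1080.
(Check via b = v(v − 1)/6 = 81·80/6 = 6480/6 = 1080.)

r = 40, b = 1080.


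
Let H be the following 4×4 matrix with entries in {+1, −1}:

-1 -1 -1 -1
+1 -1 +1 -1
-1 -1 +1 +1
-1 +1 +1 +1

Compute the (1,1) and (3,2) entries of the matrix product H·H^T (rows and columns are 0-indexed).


Row 1 of H: [1, -1, 1, -1].
Row 2 of H: [-1, -1, 1, 1].
Row 3 of H: [-1, 1, 1, 1].
(H·H^T)[1][1] = Σ_j H[1][j]·H[1][j] = (1)² + (-1)² + (1)² + (-1)² = 1 + 1 + 1 + 1 = 4.
(H·H^T)[3][2] = Σ_j H[3][j]·H[2][j] = (-1)·(-1) + (1)·(-1) + (1)·(1) + (1)·(1) = 1 + -1 + 1 + 1 = 2.
Rows 3 and 2 are not orthogonal (dot product = 2 ≠ 0), so H is not a Hadamard matrix.

(1,1) entry = 4; (3,2) entry = 2.


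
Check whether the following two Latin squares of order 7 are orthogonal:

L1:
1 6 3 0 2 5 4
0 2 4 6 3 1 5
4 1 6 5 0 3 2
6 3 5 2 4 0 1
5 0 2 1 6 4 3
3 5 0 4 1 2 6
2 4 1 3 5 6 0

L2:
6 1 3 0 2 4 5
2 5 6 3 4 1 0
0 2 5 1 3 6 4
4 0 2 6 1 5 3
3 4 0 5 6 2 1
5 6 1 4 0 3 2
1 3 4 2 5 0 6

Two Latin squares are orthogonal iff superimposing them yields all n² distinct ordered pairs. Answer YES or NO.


Form the n² = 49 superimposed pairs (L1[i][j], L2[i][j]), row by row (rows and columns indexed from 0):
row 0: (1,6) (6,1) (3,3) (0,0) (2,2) (5,4) (4,5)
row 1: (0,2) (2,5) (4,6) (6,3) (3,4) (1,1) (5,0)
row 2: (4,0) (1,2) (6,5) (5,1) (0,3) (3,6) (2,4)
row 3: (6,4) (3,0) (5,2) (2,6) (4,1) (0,5) (1,3)
row 4: (5,3) (0,4) (2,0) (1,5) (6,6) (4,2) (3,1)
row 5: (3,5) (5,6) (0,1) (4,4) (1,0) (2,3) (6,2)
row 6: (2,1) (4,3) (1,4) (3,2) (5,5) (6,0) (0,6)
Orthogonality requires all 49 pairs distinct.
Check by first coordinate: for each symbol s of L1, list the L2 entries in the n cells where L1 = s; they must all differ.
  L1 = 0: L2 entries (in reading order) 0, 2, 3, 5, 4, 1, 6 — all 7 distinct ✓
  L1 = 1: L2 entries (in reading order) 6, 1, 2, 3, 5, 0, 4 — all 7 distinct ✓
  L1 = 2: L2 entries (in reading order) 2, 5, 4, 6, 0, 3, 1 — all 7 distinct ✓
  L1 = 3: L2 entries (in reading order) 3, 4, 6, 0, 1, 5, 2 — all 7 distinct ✓
  L1 = 4: L2 entries (in reading order) 5, 6, 0, 1, 2, 4, 3 — all 7 distinct ✓
  L1 = 5: L2 entries (in reading order) 4, 0, 1, 2, 3, 6, 5 — all 7 distinct ✓
  L1 = 6: L2 entries (in reading order) 1, 3, 5, 4, 6, 2, 0 — all 7 distinct ✓
Every symbol of L1 meets every symbol of L2 exactly once, so all 49 pairs are distinct (49 of 49).
Conclusion: YES.

YES


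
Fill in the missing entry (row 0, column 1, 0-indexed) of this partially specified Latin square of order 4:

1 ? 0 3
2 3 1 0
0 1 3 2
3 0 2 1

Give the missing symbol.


Row 0 contains symbols [0, 1, 3] — missing [2].
Column 1 contains symbols [0, 1, 3] — missing [2].
The missing symbol must appear in both missing sets; intersection = [2].
Therefore the hidden value is 2.

Missing value = 2.


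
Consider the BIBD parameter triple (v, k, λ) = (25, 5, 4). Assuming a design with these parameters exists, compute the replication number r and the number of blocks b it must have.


Any 2-(v, k, λ) BIBD satisfies two necessary conditions:
  (i)  Each point sits in r blocks, and counting incidences through any fixed point gives r(k − 1) = λ(v − 1), so r = λ(v − 1)/(k − 1).
  (ii) Total incidences bk = vr, so b = vr/k.
Step 1: r = λ(v − 1)/(k − 1) = 4·(25 − 1)/(5 − 1) = 4·24/4 = 96/4 = 24.
Step 2: b = vr/k = 25·24/5 = 600/5 = 120.
Check integrality: r = 24 ∈ Z ✓, b = 120 ∈ Z ✓.
(These identities are necessary conditions: they determine r and b for any design with these parameters, but do not by themselves prove that one exists.)

r = 24, b = 120.


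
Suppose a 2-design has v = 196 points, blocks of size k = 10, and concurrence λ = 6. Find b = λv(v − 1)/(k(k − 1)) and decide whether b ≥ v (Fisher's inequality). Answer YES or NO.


r = λ(v − 1)/(k − 1) = 6·195/9 = 130.
b = vr/k = 196·130/10 = 2548.
Fisher's inequality: b ≥ v ⇔ 2548 ≥ 196? YES.

YES


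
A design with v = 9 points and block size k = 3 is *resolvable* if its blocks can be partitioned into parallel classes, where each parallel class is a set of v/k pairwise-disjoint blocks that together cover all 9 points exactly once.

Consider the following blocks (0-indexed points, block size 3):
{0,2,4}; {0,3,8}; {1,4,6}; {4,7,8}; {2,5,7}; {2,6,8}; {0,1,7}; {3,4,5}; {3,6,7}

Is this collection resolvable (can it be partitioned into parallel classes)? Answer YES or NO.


v = 9, block size k = 3, number of blocks = 9.
For resolvability, blocks must partition into parallel classes of size v/k = 3.
Total blocks must therefore be a multiple of 3: 9 = 3·3 + 0 ⇒ divisible ✓.
Consider block {0,2,4}. The only other block(s) in the collection disjoint from it are {3,6,7} — just 1 block(s). Any parallel class containing {0,2,4} would need 2 other blocks each disjoint from it, so no parallel class of size 3 can contain {0,2,4}.
Since every block must belong to some parallel class in a resolution, the collection cannot be partitioned into parallel classes.
Resolvable? NO.

NO


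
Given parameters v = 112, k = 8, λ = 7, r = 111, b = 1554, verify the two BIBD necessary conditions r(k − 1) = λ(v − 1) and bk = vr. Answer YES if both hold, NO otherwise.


Condition (i): r(k − 1) = 111·7 = 777; λ(v − 1) = 7·111 = 777. Match? YES.
Condition (ii): bk = 1554·8 = 12432; vr = 112·111 = 12432. Match? YES.
Both conditions hold? YES.

YES


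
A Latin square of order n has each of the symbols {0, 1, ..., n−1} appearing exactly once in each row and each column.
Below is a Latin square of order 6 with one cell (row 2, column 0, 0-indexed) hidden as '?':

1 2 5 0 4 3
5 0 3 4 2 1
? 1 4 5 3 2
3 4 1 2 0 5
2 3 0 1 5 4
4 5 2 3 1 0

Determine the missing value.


Row 2 contains symbols [1, 2, 3, 4, 5] — missing [0].
Column 0 contains symbols [1, 2, 3, 4, 5] — missing [0].
The missing symbol must appear in both missing sets; intersection = [0].
Therefore the hidden value is 0.

Missing value = 0.


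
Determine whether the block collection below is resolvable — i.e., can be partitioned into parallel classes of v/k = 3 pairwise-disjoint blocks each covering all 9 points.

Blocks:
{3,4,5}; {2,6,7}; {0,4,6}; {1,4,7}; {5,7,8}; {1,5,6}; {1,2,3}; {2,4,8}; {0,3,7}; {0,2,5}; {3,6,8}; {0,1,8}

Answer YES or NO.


v = 9, block size k = 3, number of blocks = 12.
For resolvability, blocks must partition into parallel classes of size v/k = 3.
Total blocks must therefore be a multiple of 3: 12 = 3·4 + 0 ⇒ divisible ✓.
Greedy packing gives 4 candidate class(es). Each should be a full parallel class (size 3, covers all 9 points).
  Class 1 (3 blocks): {3,4,5}; {2,6,7}; {0,1,8}. Points covered: [0, 1, 2, 3, 4, 5, 6, 7, 8].
  Class 2 (3 blocks): {0,4,6}; {5,7,8}; {1,2,3}. Points covered: [0, 1, 2, 3, 4, 5, 6, 7, 8].
  Class 3 (3 blocks): {1,4,7}; {0,2,5}; {3,6,8}. Points covered: [0, 1, 2, 3, 4, 5, 6, 7, 8].
  Class 4 (3 blocks): {1,5,6}; {2,4,8}; {0,3,7}. Points covered: [0, 1, 2, 3, 4, 5, 6, 7, 8].
All classes full (size 3)? YES. All classes cover every point? YES.
Resolvable? YES.

YES


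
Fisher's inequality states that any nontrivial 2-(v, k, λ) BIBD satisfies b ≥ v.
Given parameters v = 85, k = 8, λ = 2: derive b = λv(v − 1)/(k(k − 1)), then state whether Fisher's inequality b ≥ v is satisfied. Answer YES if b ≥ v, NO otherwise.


r = λ(v − 1)/(k − 1) = 2·84/7 = 24.
b = vr/k = 85·24/8 = 255.
Fisher's inequality: b ≥ v ⇔ 255 ≥ 85? YES.

YES


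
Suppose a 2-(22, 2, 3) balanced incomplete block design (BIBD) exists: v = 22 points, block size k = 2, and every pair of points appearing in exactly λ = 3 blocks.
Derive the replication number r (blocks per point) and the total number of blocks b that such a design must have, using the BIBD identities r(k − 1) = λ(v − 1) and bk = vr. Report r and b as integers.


Any 2-(v, k, λ) BIBD satisfies two necessary conditions:
  (i)  Each point sits in r blocks, and counting incidences through any fixed point gives r(k − 1) = λ(v − 1), so r = λ(v − 1)/(k − 1).
  (ii) Total incidences bk = vr, so b = vr/k.
Step 1: r = λ(v − 1)/(k − 1) = 3·(22 − 1)/(2 − 1) = 3·21/1 = 63/1 = 63.
Step 2: b = vr/k = 22·63/2 = 1386/2 = 693.
Check integrality: r = 63 ∈ Z ✓, b = 693 ∈ Z ✓.
(These identities are necessary conditions: they determine r and b for any design with these parameters, but do not by themselves prove that one exists.)

r = 63, b = 693.


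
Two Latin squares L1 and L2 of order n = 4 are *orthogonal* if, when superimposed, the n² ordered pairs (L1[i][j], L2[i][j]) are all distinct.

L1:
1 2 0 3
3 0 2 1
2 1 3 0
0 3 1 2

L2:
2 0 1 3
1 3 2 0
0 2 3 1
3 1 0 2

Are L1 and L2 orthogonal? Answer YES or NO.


Form the n² = 16 superimposed pairs (L1[i][j], L2[i][j]), row by row (rows and columns indexed from 0):
row 0: (1,2) (2,0) (0,1) (3,3)
row 1: (3,1) (0,3) (2,2) (1,0)
row 2: (2,0) (1,2) (3,3) (0,1)
row 3: (0,3) (3,1) (1,0) (2,2)
Orthogonality requires all 16 pairs distinct.
But the pair (2,0) repeats: cell (0,1) has L1 = 2, L2 = 0, and cell (2,0) has L1 = 2, L2 = 0.
A repeated pair means some other pair never occurs (only 8 distinct pairs out of 16), so the squares are not orthogonal.
Conclusion: NO.

NO


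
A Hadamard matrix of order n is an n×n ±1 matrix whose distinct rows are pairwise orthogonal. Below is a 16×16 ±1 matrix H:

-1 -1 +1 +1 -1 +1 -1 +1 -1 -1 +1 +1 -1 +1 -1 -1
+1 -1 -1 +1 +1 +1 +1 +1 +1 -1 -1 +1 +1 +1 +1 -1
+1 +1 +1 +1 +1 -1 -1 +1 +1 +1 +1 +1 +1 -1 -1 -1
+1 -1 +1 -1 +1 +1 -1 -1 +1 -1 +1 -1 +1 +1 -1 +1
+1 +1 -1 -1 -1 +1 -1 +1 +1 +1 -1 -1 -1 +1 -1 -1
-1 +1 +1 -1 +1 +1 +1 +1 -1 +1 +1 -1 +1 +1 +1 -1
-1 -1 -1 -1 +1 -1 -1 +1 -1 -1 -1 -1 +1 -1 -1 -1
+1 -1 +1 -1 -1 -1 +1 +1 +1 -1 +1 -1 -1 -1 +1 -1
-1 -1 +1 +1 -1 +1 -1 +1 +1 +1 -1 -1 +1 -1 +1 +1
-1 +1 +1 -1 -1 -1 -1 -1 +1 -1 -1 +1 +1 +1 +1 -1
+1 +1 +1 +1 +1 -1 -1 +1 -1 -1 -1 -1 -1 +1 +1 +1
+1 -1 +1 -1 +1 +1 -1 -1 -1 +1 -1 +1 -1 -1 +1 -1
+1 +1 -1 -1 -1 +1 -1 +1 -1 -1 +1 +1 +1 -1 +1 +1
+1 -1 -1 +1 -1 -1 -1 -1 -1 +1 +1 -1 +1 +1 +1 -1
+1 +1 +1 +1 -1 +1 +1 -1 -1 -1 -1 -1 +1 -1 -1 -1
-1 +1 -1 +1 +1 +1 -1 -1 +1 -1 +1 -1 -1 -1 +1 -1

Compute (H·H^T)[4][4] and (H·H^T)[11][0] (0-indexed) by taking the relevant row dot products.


Row 0 of H: [-1, -1, 1, 1, -1, 1, -1, 1, -1, -1, 1, 1, -1, 1, -1, -1].
Row 4 of H: [1, 1, -1, -1, -1, 1, -1, 1, 1, 1, -1, -1, -1, 1, -1, -1].
Row 11 of H: [1, -1, 1, -1, 1, 1, -1, -1, -1, 1, -1, 1, -1, -1, 1, -1].
(H·H^T)[4][4] = Σ_j H[4][j]·H[4][j] = (1)² + (1)² + (-1)² + (-1)² + (-1)² + (1)² + (-1)² + (1)² + (1)² + (1)² + (-1)² + (-1)² + (-1)² + (1)² + (-1)² + (-1)² = 1 + 1 + 1 + 1 + 1 + 1 + 1 + 1 + 1 + 1 + 1 + 1 + 1 + 1 + 1 + 1 = 16.
(H·H^T)[11][0] = Σ_j H[11][j]·H[0][j] = (1)·(-1) + (-1)·(-1) + (1)·(1) + (-1)·(1) + (1)·(-1) + (1)·(1) + (-1)·(-1) + (-1)·(1) + (-1)·(-1) + (1)·(-1) + (-1)·(1) + (1)·(1) + (-1)·(-1) + (-1)·(1) + (1)·(-1) + (-1)·(-1) = -1 + 1 + 1 + -1 + -1 + 1 + 1 + -1 + 1 + -1 + -1 + 1 + 1 + -1 + -1 + 1 = 0.
So rows 11 and 0 are orthogonal; the diagonal entry equals n = 16.

(4,4) entry = 16; (11,0) entry = 0.


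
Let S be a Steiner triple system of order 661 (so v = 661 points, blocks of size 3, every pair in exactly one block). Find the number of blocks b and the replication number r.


An STS(v) is a 2-(v, 3, 1) BIBD: block size k = 3, λ = 1.
Replication: r(k − 1) = λ(v − 1) ⇒ r·2 = 661 − 1 = 660 ⇒ r = 330.
Block count: bk = vr ⇒ b·3 = 661·330 = 218130 ⇒ b = 72710.
(Check via b = v(v − 1)/6 = 661·660/6 = 436260/6 = 72710.)

r = 330, b = 72710.


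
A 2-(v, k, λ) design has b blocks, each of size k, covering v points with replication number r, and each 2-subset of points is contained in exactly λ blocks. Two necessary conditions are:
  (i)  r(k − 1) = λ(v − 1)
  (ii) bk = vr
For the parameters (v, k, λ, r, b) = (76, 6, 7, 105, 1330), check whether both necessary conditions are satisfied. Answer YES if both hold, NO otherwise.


Condition (i): r(k − 1) = 105·5 = 525; λ(v − 1) = 7·75 = 525. Match? YES.
Condition (ii): bk = 1330·6 = 7980; vr = 76·105 = 7980. Match? YES.
Both conditions hold? YES.

YES


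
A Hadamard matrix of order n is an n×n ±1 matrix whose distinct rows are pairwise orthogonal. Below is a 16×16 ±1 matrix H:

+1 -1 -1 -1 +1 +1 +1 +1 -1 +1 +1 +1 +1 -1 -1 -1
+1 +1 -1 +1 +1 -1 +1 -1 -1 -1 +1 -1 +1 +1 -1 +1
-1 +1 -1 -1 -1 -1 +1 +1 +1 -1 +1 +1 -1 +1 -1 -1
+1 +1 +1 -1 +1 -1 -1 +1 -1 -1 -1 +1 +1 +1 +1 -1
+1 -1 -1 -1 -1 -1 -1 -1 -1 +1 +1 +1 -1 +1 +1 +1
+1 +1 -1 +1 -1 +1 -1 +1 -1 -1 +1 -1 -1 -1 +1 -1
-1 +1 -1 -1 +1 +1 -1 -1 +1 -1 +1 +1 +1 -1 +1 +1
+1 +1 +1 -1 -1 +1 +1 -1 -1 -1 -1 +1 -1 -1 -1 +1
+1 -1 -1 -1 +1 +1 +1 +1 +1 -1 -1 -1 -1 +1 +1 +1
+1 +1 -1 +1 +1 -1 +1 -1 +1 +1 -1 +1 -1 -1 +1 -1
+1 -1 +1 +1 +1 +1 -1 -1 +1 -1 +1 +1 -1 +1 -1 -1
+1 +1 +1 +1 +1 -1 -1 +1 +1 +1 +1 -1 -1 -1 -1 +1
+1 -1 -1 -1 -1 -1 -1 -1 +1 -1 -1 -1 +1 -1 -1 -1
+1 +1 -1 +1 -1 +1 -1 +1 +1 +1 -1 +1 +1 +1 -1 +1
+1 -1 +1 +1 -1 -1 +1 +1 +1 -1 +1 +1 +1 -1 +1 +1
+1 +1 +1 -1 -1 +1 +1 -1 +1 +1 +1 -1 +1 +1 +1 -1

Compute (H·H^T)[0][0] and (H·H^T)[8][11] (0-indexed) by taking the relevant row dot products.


Row 0 of H: [1, -1, -1, -1, 1, 1, 1, 1, -1, 1, 1, 1, 1, -1, -1, -1].
Row 8 of H: [1, -1, -1, -1, 1, 1, 1, 1, 1, -1, -1, -1, -1, 1, 1, 1].
Row 11 of H: [1, 1, 1, 1, 1, -1, -1, 1, 1, 1, 1, -1, -1, -1, -1, 1].
(H·H^T)[0][0] = Σ_j H[0][j]·H[0][j] = (1)² + (-1)² + (-1)² + (-1)² + (1)² + (1)² + (1)² + (1)² + (-1)² + (1)² + (1)² + (1)² + (1)² + (-1)² + (-1)² + (-1)² = 1 + 1 + 1 + 1 + 1 + 1 + 1 + 1 + 1 + 1 + 1 + 1 + 1 + 1 + 1 + 1 = 16.
(H·H^T)[8][11] = Σ_j H[8][j]·H[11][j] = (1)·(1) + (-1)·(1) + (-1)·(1) + (-1)·(1) + (1)·(1) + (1)·(-1) + (1)·(-1) + (1)·(1) + (1)·(1) + (-1)·(1) + (-1)·(1) + (-1)·(-1) + (-1)·(-1) + (1)·(-1) + (1)·(-1) + (1)·(1) = 1 + -1 + -1 + -1 + 1 + -1 + -1 + 1 + 1 + -1 + -1 + 1 + 1 + -1 + -1 + 1 = -2.
Rows 8 and 11 are not orthogonal (dot product = -2 ≠ 0), so H is not a Hadamard matrix.

(0,0) entry = 16; (8,11) entry = -2.


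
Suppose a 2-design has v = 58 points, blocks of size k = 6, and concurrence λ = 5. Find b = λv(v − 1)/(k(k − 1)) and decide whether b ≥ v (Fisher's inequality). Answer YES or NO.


r = λ(v − 1)/(k − 1) = 5·57/5 = 57.
b = vr/k = 58·57/6 = 551.
Fisher's inequality: b ≥ v ⇔ 551 ≥ 58? YES.

YES


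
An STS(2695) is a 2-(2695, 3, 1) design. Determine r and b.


An STS(v) is a 2-(v, 3, 1) BIBD: block size k = 3, λ = 1.
Replication: r(k − 1) = λ(v − 1) ⇒ r·2 = 2695 − 1 = 2694 ⇒ r = 1347.
Block count: b = v(v − 1)/6 = 2695·2694/6 = 7260330/6 = 1210055.

r = 1347, b = 1210055.


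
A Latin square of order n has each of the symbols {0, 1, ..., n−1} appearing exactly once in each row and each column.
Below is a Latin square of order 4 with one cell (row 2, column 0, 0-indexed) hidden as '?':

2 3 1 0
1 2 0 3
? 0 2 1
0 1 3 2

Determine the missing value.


Row 2 contains symbols [0, 1, 2] — missing [3].
Column 0 contains symbols [0, 1, 2] — missing [3].
The missing symbol must appear in both missing sets; intersection = [3].
Therefore the hidden value is 3.

Missing value = 3.


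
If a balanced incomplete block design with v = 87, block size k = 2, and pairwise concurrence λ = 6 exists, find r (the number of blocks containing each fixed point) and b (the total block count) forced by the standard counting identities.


Any 2-(v, k, λ) BIBD satisfies two necessary conditions:
  (i)  Each point sits in r blocks, and counting incidences through any fixed point gives r(k − 1) = λ(v − 1), so r = λ(v − 1)/(k − 1).
  (ii) Total incidences bk = vr, so b = vr/k.
Step 1: r = λ(v − 1)/(k − 1) = 6·(87 − 1)/(2 − 1) = 6·86/1 = 516/1 = 516.
Step 2: b = vr/k = 87·516/2 = 44892/2 = 22446.
Check integrality: r = 516 ∈ Z ✓, b = 22446 ∈ Z ✓.
(These identities are necessary conditions: they determine r and b for any design with these parameters, but do not by themselves prove that one exists.)

r = 516, b = 22446.


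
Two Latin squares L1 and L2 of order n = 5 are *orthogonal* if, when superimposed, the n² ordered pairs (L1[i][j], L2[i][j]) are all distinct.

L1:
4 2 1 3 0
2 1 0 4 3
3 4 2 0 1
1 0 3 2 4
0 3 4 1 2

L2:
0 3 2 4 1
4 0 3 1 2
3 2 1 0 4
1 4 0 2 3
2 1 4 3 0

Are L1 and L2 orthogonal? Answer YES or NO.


Form the n² = 25 superimposed pairs (L1[i][j], L2[i][j]), row by row (rows and columns indexed from 0):
row 0: (4,0) (2,3) (1,2) (3,4) (0,1)
row 1: (2,4) (1,0) (0,3) (4,1) (3,2)
row 2: (3,3) (4,2) (2,1) (0,0) (1,4)
row 3: (1,1) (0,4) (3,0) (2,2) (4,3)
row 4: (0,2) (3,1) (4,4) (1,3) (2,0)
Orthogonality requires all 25 pairs distinct.
Check by first coordinate: for each symbol s of L1, list the L2 entries in the n cells where L1 = s; they must all differ.
  L1 = 0: L2 entries (in reading order) 1, 3, 0, 4, 2 — all 5 distinct ✓
  L1 = 1: L2 entries (in reading order) 2, 0, 4, 1, 3 — all 5 distinct ✓
  L1 = 2: L2 entries (in reading order) 3, 4, 1, 2, 0 — all 5 distinct ✓
  L1 = 3: L2 entries (in reading order) 4, 2, 3, 0, 1 — all 5 distinct ✓
  L1 = 4: L2 entries (in reading order) 0, 1, 2, 3, 4 — all 5 distinct ✓
Every symbol of L1 meets every symbol of L2 exactly once, so all 25 pairs are distinct (25 of 25).
Conclusion: YES.

YES


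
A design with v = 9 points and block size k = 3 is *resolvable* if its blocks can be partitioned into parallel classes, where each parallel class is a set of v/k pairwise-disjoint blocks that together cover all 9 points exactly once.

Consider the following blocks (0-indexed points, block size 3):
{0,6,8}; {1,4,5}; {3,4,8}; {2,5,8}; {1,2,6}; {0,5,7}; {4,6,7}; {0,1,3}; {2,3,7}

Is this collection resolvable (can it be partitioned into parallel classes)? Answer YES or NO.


v = 9, block size k = 3, number of blocks = 9.
For resolvability, blocks must partition into parallel classes of size v/k = 3.
Total blocks must therefore be a multiple of 3: 9 = 3·3 + 0 ⇒ divisible ✓.
Greedy packing gives 3 candidate class(es). Each should be a full parallel class (size 3, covers all 9 points).
  Class 1 (3 blocks): {0,6,8}; {1,4,5}; {2,3,7}. Points covered: [0, 1, 2, 3, 4, 5, 6, 7, 8].
  Class 2 (3 blocks): {3,4,8}; {1,2,6}; {0,5,7}. Points covered: [0, 1, 2, 3, 4, 5, 6, 7, 8].
  Class 3 (3 blocks): {2,5,8}; {4,6,7}; {0,1,3}. Points covered: [0, 1, 2, 3, 4, 5, 6, 7, 8].
All classes full (size 3)? YES. All classes cover every point? YES.
Resolvable? YES.

YES


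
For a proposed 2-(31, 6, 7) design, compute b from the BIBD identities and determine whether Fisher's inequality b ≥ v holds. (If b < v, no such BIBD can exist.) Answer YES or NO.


r = λ(v − 1)/(k − 1) = 7·30/5 = 42.
b = vr/k = 31·42/6 = 217.
Fisher's inequality: b ≥ v ⇔ 217 ≥ 31? YES.

YES


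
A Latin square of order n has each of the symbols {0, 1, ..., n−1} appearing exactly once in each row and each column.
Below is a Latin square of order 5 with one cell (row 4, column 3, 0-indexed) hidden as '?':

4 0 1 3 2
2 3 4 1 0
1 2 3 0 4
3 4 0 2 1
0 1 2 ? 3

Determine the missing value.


Row 4 contains symbols [0, 1, 2, 3] — missing [4].
Column 3 contains symbols [0, 1, 2, 3] — missing [4].
The missing symbol must appear in both missing sets; intersection = [4].
Therefore the hidden value is 4.

Missing value = 4.


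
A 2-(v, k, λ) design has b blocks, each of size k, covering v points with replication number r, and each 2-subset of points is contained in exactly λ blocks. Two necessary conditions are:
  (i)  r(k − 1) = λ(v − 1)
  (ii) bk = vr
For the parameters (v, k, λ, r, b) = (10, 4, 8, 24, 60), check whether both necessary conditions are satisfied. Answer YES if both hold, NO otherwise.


Condition (i): r(k − 1) = 24·3 = 72; λ(v − 1) = 8·9 = 72. Match? YES.
Condition (ii): bk = 60·4 = 240; vr = 10·24 = 240. Match? YES.
Both conditions hold? YES.

YES


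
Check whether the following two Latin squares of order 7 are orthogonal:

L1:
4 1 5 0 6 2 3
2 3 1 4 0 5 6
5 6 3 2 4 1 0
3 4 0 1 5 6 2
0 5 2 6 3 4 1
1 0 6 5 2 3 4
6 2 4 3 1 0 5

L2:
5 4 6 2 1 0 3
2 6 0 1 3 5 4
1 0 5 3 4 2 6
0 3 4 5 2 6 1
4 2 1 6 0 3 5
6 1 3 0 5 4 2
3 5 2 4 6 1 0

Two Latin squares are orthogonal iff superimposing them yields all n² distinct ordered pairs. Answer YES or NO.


Form the n² = 49 superimposed pairs (L1[i][j], L2[i][j]), row by row (rows and columns indexed from 0):
row 0: (4,5) (1,4) (5,6) (0,2) (6,1) (2,0) (3,3)
row 1: (2,2) (3,6) (1,0) (4,1) (0,3) (5,5) (6,4)
row 2: (5,1) (6,0) (3,5) (2,3) (4,4) (1,2) (0,6)
row 3: (3,0) (4,3) (0,4) (1,5) (5,2) (6,6) (2,1)
row 4: (0,4) (5,2) (2,1) (6,6) (3,0) (4,3) (1,5)
row 5: (1,6) (0,1) (6,3) (5,0) (2,5) (3,4) (4,2)
row 6: (6,3) (2,5) (4,2) (3,4) (1,6) (0,1) (5,0)
Orthogonality requires all 49 pairs distinct.
But the pair (0,4) repeats: cell (3,2) has L1 = 0, L2 = 4, and cell (4,0) has L1 = 0, L2 = 4.
A repeated pair means some other pair never occurs (only 35 distinct pairs out of 49), so the squares are not orthogonal.
Conclusion: NO.

NO


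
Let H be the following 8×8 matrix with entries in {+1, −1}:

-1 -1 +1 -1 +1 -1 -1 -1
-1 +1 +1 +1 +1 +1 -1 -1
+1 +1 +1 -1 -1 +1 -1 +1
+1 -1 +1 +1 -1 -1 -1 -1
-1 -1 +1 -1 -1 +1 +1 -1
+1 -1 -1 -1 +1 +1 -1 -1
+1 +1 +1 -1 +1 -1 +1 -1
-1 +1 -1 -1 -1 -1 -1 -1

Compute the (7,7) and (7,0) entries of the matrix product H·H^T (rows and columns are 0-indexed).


Row 0 of H: [-1, -1, 1, -1, 1, -1, -1, -1].
Row 7 of H: [-1, 1, -1, -1, -1, -1, -1, -1].
(H·H^T)[7][7] = Σ_j H[7][j]·H[7][j] = (-1)² + (1)² + (-1)² + (-1)² + (-1)² + (-1)² + (-1)² + (-1)² = 1 + 1 + 1 + 1 + 1 + 1 + 1 + 1 = 8.
(H·H^T)[7][0] = Σ_j H[7][j]·H[0][j] = (-1)·(-1) + (1)·(-1) + (-1)·(1) + (-1)·(-1) + (-1)·(1) + (-1)·(-1) + (-1)·(-1) + (-1)·(-1) = 1 + -1 + -1 + 1 + -1 + 1 + 1 + 1 = 2.
Rows 7 and 0 are not orthogonal (dot product = 2 ≠ 0), so H is not a Hadamard matrix.

(7,7) entry = 8; (7,0) entry = 2.


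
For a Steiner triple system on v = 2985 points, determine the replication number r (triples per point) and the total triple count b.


An STS(v) is a 2-(v, 3, 1) BIBD: block size k = 3, λ = 1.
Replication: r(k − 1) = λ(v − 1) ⇒ r·2 = 2985 − 1 = 2984 ⇒ r = 1492.
Block count: bk = vr ⇒ b·3 = 2985·1492 = 4453620 ⇒ b = 1484540.
(Check via b = v(v − 1)/6 = 2985·2984/6 = 8907240/6 = 1484540.)

r = 1492, b = 1484540.


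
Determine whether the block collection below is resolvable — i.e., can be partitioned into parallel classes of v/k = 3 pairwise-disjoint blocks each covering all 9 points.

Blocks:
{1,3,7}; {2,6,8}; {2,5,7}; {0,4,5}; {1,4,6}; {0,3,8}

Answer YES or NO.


v = 9, block size k = 3, number of blocks = 6.
For resolvability, blocks must partition into parallel classes of size v/k = 3.
Total blocks must therefore be a multiple of 3: 6 = 3·2 + 0 ⇒ divisible ✓.
Greedy packing gives 2 candidate class(es). Each should be a full parallel class (size 3, covers all 9 points).
  Class 1 (3 blocks): {1,3,7}; {2,6,8}; {0,4,5}. Points covered: [0, 1, 2, 3, 4, 5, 6, 7, 8].
  Class 2 (3 blocks): {2,5,7}; {1,4,6}; {0,3,8}. Points covered: [0, 1, 2, 3, 4, 5, 6, 7, 8].
All classes full (size 3)? YES. All classes cover every point? YES.
Resolvable? YES.

YES


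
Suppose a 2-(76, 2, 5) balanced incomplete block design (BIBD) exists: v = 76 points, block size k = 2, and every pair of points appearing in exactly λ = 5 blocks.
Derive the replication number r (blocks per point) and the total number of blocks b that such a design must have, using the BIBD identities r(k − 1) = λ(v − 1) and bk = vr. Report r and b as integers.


Any 2-(v, k, λ) BIBD satisfies two necessary conditions:
  (i)  Each point sits in r blocks, and counting incidences through any fixed point gives r(k − 1) = λ(v − 1), so r = λ(v − 1)/(k − 1).
  (ii) Total incidences bk = vr, so b = vr/k.
Step 1: r = λ(v − 1)/(k − 1) = 5·(76 − 1)/(2 − 1) = 5·75/1 = 375/1 = 375.
Step 2: b = vr/k = 76·375/2 = 28500/2 = 14250.
Check integrality: r = 375 ∈ Z ✓, b = 14250 ∈ Z ✓.
(These identities are necessary conditions: they determine r and b for any design with these parameters, but do not by themselves prove that one exists.)

r = 375, b = 14250.


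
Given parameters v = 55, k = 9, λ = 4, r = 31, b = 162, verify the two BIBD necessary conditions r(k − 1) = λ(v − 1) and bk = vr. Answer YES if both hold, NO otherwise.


Condition (i): r(k − 1) = 31·8 = 248; λ(v − 1) = 4·54 = 216. Match? NO.
Condition (ii): bk = 162·9 = 1458; vr = 55·31 = 1705. Match? NO.
Both conditions hold? NO.

NO


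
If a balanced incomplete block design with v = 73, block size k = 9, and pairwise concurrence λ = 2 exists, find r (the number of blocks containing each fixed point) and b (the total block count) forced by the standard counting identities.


Any 2-(v, k, λ) BIBD satisfies two necessary conditions:
  (i)  Each point sits in r blocks, and counting incidences through any fixed point gives r(k − 1) = λ(v − 1), so r = λ(v − 1)/(k − 1).
  (ii) Total incidences bk = vr, so b = vr/k.
Step 1: r = λ(v − 1)/(k − 1) = 2·(73 − 1)/(9 − 1) = 2·72/8 = 144/8 = 18.
Step 2: b = vr/k = 73·18/9 = 1314/9 = 146.
Check integrality: r = 18 ∈ Z ✓, b = 146 ∈ Z ✓.
(These identities are necessary conditions: they determine r and b for any design with these parameters, but do not by themselves prove that one exists.)

r = 18, b = 146.


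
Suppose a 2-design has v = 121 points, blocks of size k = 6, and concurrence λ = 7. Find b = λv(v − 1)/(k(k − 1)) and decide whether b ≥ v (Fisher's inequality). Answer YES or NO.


r = λ(v − 1)/(k − 1) = 7·120/5 = 168.
b = vr/k = 121·168/6 = 3388.
Fisher's inequality: b ≥ v ⇔ 3388 ≥ 121? YES.

YES


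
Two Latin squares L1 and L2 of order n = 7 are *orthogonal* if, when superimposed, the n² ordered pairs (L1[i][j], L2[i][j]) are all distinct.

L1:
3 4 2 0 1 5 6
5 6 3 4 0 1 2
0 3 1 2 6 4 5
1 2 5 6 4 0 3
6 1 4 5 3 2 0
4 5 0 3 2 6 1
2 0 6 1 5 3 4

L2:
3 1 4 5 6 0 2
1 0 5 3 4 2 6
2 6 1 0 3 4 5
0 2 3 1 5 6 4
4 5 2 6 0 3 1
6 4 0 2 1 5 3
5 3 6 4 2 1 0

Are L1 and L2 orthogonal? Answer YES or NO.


Form the n² = 49 superimposed pairs (L1[i][j], L2[i][j]), row by row (rows and columns indexed from 0):
row 0: (3,3) (4,1) (2,4) (0,5) (1,6) (5,0) (6,2)
row 1: (5,1) (6,0) (3,5) (4,3) (0,4) (1,2) (2,6)
row 2: (0,2) (3,6) (1,1) (2,0) (6,3) (4,4) (5,5)
row 3: (1,0) (2,2) (5,3) (6,1) (4,5) (0,6) (3,4)
row 4: (6,4) (1,5) (4,2) (5,6) (3,0) (2,3) (0,1)
row 5: (4,6) (5,4) (0,0) (3,2) (2,1) (6,5) (1,3)
row 6: (2,5) (0,3) (6,6) (1,4) (5,2) (3,1) (4,0)
Orthogonality requires all 49 pairs distinct.
Check by first coordinate: for each symbol s of L1, list the L2 entries in the n cells where L1 = s; they must all differ.
  L1 = 0: L2 entries (in reading order) 5, 4, 2, 6, 1, 0, 3 — all 7 distinct ✓
  L1 = 1: L2 entries (in reading order) 6, 2, 1, 0, 5, 3, 4 — all 7 distinct ✓
  L1 = 2: L2 entries (in reading order) 4, 6, 0, 2, 3, 1, 5 — all 7 distinct ✓
  L1 = 3: L2 entries (in reading order) 3, 5, 6, 4, 0, 2, 1 — all 7 distinct ✓
  L1 = 4: L2 entries (in reading order) 1, 3, 4, 5, 2, 6, 0 — all 7 distinct ✓
  L1 = 5: L2 entries (in reading order) 0, 1, 5, 3, 6, 4, 2 — all 7 distinct ✓
  L1 = 6: L2 entries (in reading order) 2, 0, 3, 1, 4, 5, 6 — all 7 distinct ✓
Every symbol of L1 meets every symbol of L2 exactly once, so all 49 pairs are distinct (49 of 49).
Conclusion: YES.

YES


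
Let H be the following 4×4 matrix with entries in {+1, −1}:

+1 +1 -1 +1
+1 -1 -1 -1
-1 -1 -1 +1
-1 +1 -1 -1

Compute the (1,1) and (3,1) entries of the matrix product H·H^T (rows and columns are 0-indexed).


Row 1 of H: [1, -1, -1, -1].
Row 3 of H: [-1, 1, -1, -1].
(H·H^T)[1][1] = Σ_j H[1][j]·H[1][j] = (1)² + (-1)² + (-1)² + (-1)² = 1 + 1 + 1 + 1 = 4.
(H·H^T)[3][1] = Σ_j H[3][j]·H[1][j] = (-1)·(1) + (1)·(-1) + (-1)·(-1) + (-1)·(-1) = -1 + -1 + 1 + 1 = 0.
So rows 3 and 1 are orthogonal; the diagonal entry equals n = 4.

(1,1) entry = 4; (3,1) entry = 0.


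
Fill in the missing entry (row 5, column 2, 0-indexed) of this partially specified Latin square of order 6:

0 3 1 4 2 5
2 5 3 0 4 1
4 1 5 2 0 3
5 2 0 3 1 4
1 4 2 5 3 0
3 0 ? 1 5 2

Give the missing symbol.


Row 5 contains symbols [0, 1, 2, 3, 5] — missing [4].
Column 2 contains symbols [0, 1, 2, 3, 5] — missing [4].
The missing symbol must appear in both missing sets; intersection = [4].
Therefore the hidden value is 4.

Missing value = 4.
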